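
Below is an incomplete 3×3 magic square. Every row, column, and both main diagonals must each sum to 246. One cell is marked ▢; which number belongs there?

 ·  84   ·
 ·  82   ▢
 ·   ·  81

86

Column 2: 84 + 82 + ? = 246, so (3,2) = 80.
From main diagonal, 246 − (82 + 81) gives (1,1) = 83.
From row 1, 246 − (83 + 84) gives (1,3) = 79.
Using row 3: 80 + 81 + ? → (3,1) = 246 − 161 = 85.
Column 1 must total 246; the given cells sum to 168, so (2,1) = 78.
Column 3 must total 246; the given cells sum to 160, so (2,3) = 86.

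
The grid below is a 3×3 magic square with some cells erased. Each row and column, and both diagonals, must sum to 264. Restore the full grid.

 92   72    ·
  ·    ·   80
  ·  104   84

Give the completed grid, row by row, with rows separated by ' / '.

92 72 100 / 96 88 80 / 76 104 84

From row 1, 264 − (92 + 72) gives (1,3) = 100.
Using row 3: 104 + 84 + ? → (3,1) = 264 − 188 = 76.
Column 1 must total 264; the given cells sum to 168, so (2,1) = 96.
Using column 2: 72 + 104 + ? → (2,2) = 264 − 176 = 88.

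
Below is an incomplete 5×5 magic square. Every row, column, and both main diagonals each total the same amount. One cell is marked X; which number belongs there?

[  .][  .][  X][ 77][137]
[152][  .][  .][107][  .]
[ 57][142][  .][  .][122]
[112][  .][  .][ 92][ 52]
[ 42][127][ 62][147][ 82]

117

Row 5 is complete and sums to 460; that is the magic constant.
Column 1 must total 460; the given cells sum to 363, so (1,1) = 97.
Column 4 must total 460; the given cells sum to 423, so (3,4) = 37.
Column 5 needs 460; the known cells sum to 393, so (2,5) = 67.
From row 3, 460 − (57 + 142 + 37 + 122) gives (3,3) = 102.
Main diagonal: 97 + 102 + 92 + 82 + ? = 460, so (2,2) = 87.
Anti-diagonal must total 460; the given cells sum to 388, so (4,2) = 72.
Row 2: 152 + 87 + 107 + 67 + ? = 460, so (2,3) = 47.
Row 4 must total 460; the given cells sum to 328, so (4,3) = 132.
Column 2 must total 460; the given cells sum to 428, so (1,2) = 32.
Using column 3: 47 + 102 + 132 + 62 + ? → (1,3) = 460 − 343 = 117.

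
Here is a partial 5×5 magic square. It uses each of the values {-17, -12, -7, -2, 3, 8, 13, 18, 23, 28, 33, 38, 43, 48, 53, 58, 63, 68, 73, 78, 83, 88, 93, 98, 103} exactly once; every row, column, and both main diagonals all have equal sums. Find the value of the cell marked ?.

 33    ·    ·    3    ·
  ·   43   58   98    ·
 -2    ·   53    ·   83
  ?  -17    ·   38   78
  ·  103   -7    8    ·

93

The 25 entries sum to 1075, so each line sums to 1075/5 = 215.
Column 4: 3 + 98 + 38 + 8 + ? = 215, so (3,4) = 68.
Main diagonal needs 215; the known cells sum to 167, so (5,5) = 48.
The remaining cell in row 3 is (3,2) = 215 − 202 = 13.
Row 5: 103 + (-7) + 8 + 48 + ? = 215, so (5,1) = 63.
Column 2: 43 + 13 + (-17) + 103 + ? = 215, so (1,2) = 73.
Anti-diagonal needs 215; the known cells sum to 197, so (1,5) = 18.
From row 1, 215 − (33 + 73 + 3 + 18) gives (1,3) = 88.
Column 3: 88 + 58 + 53 + (-7) + ? = 215, so (4,3) = 23.
From column 5, 215 − (18 + 83 + 78 + 48) gives (2,5) = -12.
The remaining cell in row 2 is (2,1) = 215 − 187 = 28.
The remaining cell in row 4 is (4,1) = 215 − 122 = 93.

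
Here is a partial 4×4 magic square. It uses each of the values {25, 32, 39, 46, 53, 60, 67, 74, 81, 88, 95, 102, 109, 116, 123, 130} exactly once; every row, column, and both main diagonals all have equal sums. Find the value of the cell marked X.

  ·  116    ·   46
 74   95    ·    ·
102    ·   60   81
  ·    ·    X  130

39

The 16 entries sum to 1240, so each line sums to 1240/4 = 310.
Row 3 needs 310; the known cells sum to 243, so (3,2) = 67.
Column 2 must total 310; the given cells sum to 278, so (4,2) = 32.
Column 4 needs 310; the known cells sum to 257, so (2,4) = 53.
Main diagonal must total 310; the given cells sum to 285, so (1,1) = 25.
The remaining cell in row 1 is (1,3) = 310 − 187 = 123.
From row 2, 310 − (74 + 95 + 53) gives (2,3) = 88.
Column 1 needs 310; the known cells sum to 201, so (4,1) = 109.
The remaining cell in column 3 is (4,3) = 310 − 271 = 39.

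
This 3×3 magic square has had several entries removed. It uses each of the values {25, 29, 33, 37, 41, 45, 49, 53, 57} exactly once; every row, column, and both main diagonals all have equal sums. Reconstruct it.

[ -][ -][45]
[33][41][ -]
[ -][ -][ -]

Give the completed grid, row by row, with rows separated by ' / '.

The 9 entries sum to 369, so each line sums to 369/3 = 123.
From row 2, 123 − (33 + 41) gives (2,3) = 49.
Using column 3: 45 + 49 + ? → (3,3) = 123 − 94 = 29.
The remaining cell in main diagonal is (1,1) = 123 − 70 = 53.
Anti-diagonal must total 123; the given cells sum to 86, so (3,1) = 37.
Row 1 must total 123; the given cells sum to 98, so (1,2) = 25.
The remaining cell in row 3 is (3,2) = 123 − 66 = 57.

53 25 45 / 33 41 49 / 37 57 29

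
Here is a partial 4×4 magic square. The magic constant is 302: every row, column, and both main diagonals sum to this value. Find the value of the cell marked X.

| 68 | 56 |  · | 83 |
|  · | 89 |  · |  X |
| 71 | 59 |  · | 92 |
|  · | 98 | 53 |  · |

Row 1 must total 302; the given cells sum to 207, so (1,3) = 95.
Row 3 must total 302; the given cells sum to 222, so (3,3) = 80.
Using column 3: 95 + 80 + 53 + ? → (2,3) = 302 − 228 = 74.
Main diagonal needs 302; the known cells sum to 237, so (4,4) = 65.
Using anti-diagonal: 83 + 74 + 59 + ? → (4,1) = 302 − 216 = 86.
Column 1: 68 + 71 + 86 + ? = 302, so (2,1) = 77.
The remaining cell in column 4 is (2,4) = 302 − 240 = 62.

62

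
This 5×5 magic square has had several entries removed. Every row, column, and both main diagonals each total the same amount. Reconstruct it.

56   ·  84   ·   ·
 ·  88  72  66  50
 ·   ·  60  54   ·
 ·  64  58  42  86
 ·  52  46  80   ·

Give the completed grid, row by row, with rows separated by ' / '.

56 40 84 78 62 / 44 88 72 66 50 / 82 76 60 54 48 / 70 64 58 42 86 / 68 52 46 80 74

Column 3 is already complete: 84 + 72 + 60 + 58 + 46 = 320, so that is the magic constant.
From row 2, 320 − (88 + 72 + 66 + 50) gives (2,1) = 44.
Row 4: 64 + 58 + 42 + 86 + ? = 320, so (4,1) = 70.
Column 4 needs 320; the known cells sum to 242, so (1,4) = 78.
Using main diagonal: 56 + 88 + 60 + 42 + ? → (5,5) = 320 − 246 = 74.
Using row 5: 52 + 46 + 80 + 74 + ? → (5,1) = 320 − 252 = 68.
Column 1 must total 320; the given cells sum to 238, so (3,1) = 82.
From anti-diagonal, 320 − (66 + 60 + 64 + 68) gives (1,5) = 62.
Using row 1: 56 + 84 + 78 + 62 + ? → (1,2) = 320 − 280 = 40.
From column 2, 320 − (40 + 88 + 64 + 52) gives (3,2) = 76.
From column 5, 320 − (62 + 50 + 86 + 74) gives (3,5) = 48.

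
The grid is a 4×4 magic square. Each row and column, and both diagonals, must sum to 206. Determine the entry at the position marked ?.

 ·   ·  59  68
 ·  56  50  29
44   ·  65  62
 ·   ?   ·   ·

74

Using row 2: 56 + 50 + 29 + ? → (2,1) = 206 − 135 = 71.
The remaining cell in row 3 is (3,2) = 206 − 171 = 35.
Column 3: 59 + 50 + 65 + ? = 206, so (4,3) = 32.
Column 4 needs 206; the known cells sum to 159, so (4,4) = 47.
Main diagonal needs 206; the known cells sum to 168, so (1,1) = 38.
The remaining cell in anti-diagonal is (4,1) = 206 − 153 = 53.
The remaining cell in row 1 is (1,2) = 206 − 165 = 41.
Row 4 must total 206; the given cells sum to 132, so (4,2) = 74.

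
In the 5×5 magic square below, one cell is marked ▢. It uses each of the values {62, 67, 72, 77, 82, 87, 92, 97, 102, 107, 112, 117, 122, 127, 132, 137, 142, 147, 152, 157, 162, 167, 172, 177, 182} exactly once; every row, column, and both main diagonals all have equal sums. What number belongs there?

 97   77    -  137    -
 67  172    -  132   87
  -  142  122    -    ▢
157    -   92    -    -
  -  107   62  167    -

The 25 entries sum to 3050, so each line sums to 3050/5 = 610.
Using row 2: 67 + 172 + 132 + 87 + ? → (2,3) = 610 − 458 = 152.
From column 2, 610 − (77 + 172 + 142 + 107) gives (4,2) = 112.
Column 3 needs 610; the known cells sum to 428, so (1,3) = 182.
Using row 1: 97 + 77 + 182 + 137 + ? → (1,5) = 610 − 493 = 117.
From anti-diagonal, 610 − (117 + 132 + 122 + 112) gives (5,1) = 127.
Row 5: 127 + 107 + 62 + 167 + ? = 610, so (5,5) = 147.
Column 1 must total 610; the given cells sum to 448, so (3,1) = 162.
From main diagonal, 610 − (97 + 172 + 122 + 147) gives (4,4) = 72.
From row 4, 610 − (157 + 112 + 92 + 72) gives (4,5) = 177.
The remaining cell in column 4 is (3,4) = 610 − 508 = 102.
Using column 5: 117 + 87 + 177 + 147 + ? → (3,5) = 610 − 528 = 82.

82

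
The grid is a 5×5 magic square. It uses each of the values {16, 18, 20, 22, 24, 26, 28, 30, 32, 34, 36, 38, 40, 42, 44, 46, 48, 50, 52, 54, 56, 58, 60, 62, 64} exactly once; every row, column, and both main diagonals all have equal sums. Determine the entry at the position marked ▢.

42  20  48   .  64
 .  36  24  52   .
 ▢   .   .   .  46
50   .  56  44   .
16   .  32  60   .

34

The 25 entries sum to 1000, so each line sums to 1000/5 = 200.
Row 1: 42 + 20 + 48 + 64 + ? = 200, so (1,4) = 26.
Column 3 must total 200; the given cells sum to 160, so (3,3) = 40.
From column 4, 200 − (26 + 52 + 44 + 60) gives (3,4) = 18.
From main diagonal, 200 − (42 + 36 + 40 + 44) gives (5,5) = 38.
Using anti-diagonal: 64 + 52 + 40 + 16 + ? → (4,2) = 200 − 172 = 28.
From row 4, 200 − (50 + 28 + 56 + 44) gives (4,5) = 22.
Row 5 needs 200; the known cells sum to 146, so (5,2) = 54.
Column 2 must total 200; the given cells sum to 138, so (3,2) = 62.
The remaining cell in column 5 is (2,5) = 200 − 170 = 30.
Using row 2: 36 + 24 + 52 + 30 + ? → (2,1) = 200 − 142 = 58.
Row 3: 62 + 40 + 18 + 46 + ? = 200, so (3,1) = 34.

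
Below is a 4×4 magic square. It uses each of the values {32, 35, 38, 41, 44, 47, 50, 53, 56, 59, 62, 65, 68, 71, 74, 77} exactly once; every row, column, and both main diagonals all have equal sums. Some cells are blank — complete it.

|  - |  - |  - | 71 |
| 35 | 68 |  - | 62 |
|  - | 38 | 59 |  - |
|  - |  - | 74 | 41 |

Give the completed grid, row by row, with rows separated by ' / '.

The 16 entries sum to 872, so each line sums to 872/4 = 218.
Row 2 needs 218; the known cells sum to 165, so (2,3) = 53.
From column 3, 218 − (53 + 59 + 74) gives (1,3) = 32.
Column 4 must total 218; the given cells sum to 174, so (3,4) = 44.
Main diagonal must total 218; the given cells sum to 168, so (1,1) = 50.
Anti-diagonal: 71 + 53 + 38 + ? = 218, so (4,1) = 56.
Row 1: 50 + 32 + 71 + ? = 218, so (1,2) = 65.
Row 3: 38 + 59 + 44 + ? = 218, so (3,1) = 77.
Row 4: 56 + 74 + 41 + ? = 218, so (4,2) = 47.

50 65 32 71 / 35 68 53 62 / 77 38 59 44 / 56 47 74 41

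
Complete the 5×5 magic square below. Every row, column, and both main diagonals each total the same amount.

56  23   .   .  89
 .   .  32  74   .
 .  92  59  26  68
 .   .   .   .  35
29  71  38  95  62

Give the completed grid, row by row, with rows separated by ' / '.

Row 5 is already complete: 29 + 71 + 38 + 95 + 62 = 295, so that is the magic constant.
Row 3 must total 295; the given cells sum to 245, so (3,1) = 50.
From column 5, 295 − (89 + 68 + 35 + 62) gives (2,5) = 41.
Anti-diagonal: 89 + 74 + 59 + 29 + ? = 295, so (4,2) = 44.
The remaining cell in column 2 is (2,2) = 295 − 230 = 65.
Main diagonal needs 295; the known cells sum to 242, so (4,4) = 53.
Row 2: 65 + 32 + 74 + 41 + ? = 295, so (2,1) = 83.
Column 1 needs 295; the known cells sum to 218, so (4,1) = 77.
The remaining cell in column 4 is (1,4) = 295 − 248 = 47.
Row 1 needs 295; the known cells sum to 215, so (1,3) = 80.
Row 4: 77 + 44 + 53 + 35 + ? = 295, so (4,3) = 86.

56 23 80 47 89 / 83 65 32 74 41 / 50 92 59 26 68 / 77 44 86 53 35 / 29 71 38 95 62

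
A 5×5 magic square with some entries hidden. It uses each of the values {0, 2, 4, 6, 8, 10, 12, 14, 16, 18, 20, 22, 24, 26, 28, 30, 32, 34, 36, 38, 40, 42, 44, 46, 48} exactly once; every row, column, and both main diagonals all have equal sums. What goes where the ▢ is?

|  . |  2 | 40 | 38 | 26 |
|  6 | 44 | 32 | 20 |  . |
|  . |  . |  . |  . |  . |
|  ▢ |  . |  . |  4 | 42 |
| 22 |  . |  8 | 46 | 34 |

30

The 25 entries sum to 600, so each line sums to 600/5 = 120.
Row 1 must total 120; the given cells sum to 106, so (1,1) = 14.
Using row 2: 6 + 44 + 32 + 20 + ? → (2,5) = 120 − 102 = 18.
Row 5 needs 120; the known cells sum to 110, so (5,2) = 10.
Column 4 needs 120; the known cells sum to 108, so (3,4) = 12.
Column 5 needs 120; the known cells sum to 120, so (3,5) = 0.
The remaining cell in main diagonal is (3,3) = 120 − 96 = 24.
Anti-diagonal must total 120; the given cells sum to 92, so (4,2) = 28.
Column 2 needs 120; the known cells sum to 84, so (3,2) = 36.
From column 3, 120 − (40 + 32 + 24 + 8) gives (4,3) = 16.
From row 3, 120 − (36 + 24 + 12 + 0) gives (3,1) = 48.
Row 4: 28 + 16 + 4 + 42 + ? = 120, so (4,1) = 30.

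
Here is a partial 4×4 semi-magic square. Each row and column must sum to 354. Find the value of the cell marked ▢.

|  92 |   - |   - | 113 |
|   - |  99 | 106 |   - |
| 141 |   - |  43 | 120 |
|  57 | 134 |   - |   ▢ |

Row 3: 141 + 43 + 120 + ? = 354, so (3,2) = 50.
Column 1: 92 + 141 + 57 + ? = 354, so (2,1) = 64.
Column 2: 99 + 50 + 134 + ? = 354, so (1,2) = 71.
Using row 1: 92 + 71 + 113 + ? → (1,3) = 354 − 276 = 78.
From row 2, 354 − (64 + 99 + 106) gives (2,4) = 85.
The remaining cell in column 3 is (4,3) = 354 − 227 = 127.
Using column 4: 113 + 85 + 120 + ? → (4,4) = 354 − 318 = 36.

36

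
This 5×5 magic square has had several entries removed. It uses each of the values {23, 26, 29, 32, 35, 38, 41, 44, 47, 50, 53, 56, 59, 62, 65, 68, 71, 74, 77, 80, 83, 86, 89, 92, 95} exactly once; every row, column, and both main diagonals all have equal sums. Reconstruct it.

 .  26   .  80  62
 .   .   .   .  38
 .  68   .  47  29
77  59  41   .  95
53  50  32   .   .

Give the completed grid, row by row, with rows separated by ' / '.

44 26 83 80 62 / 35 92 74 56 38 / 86 68 65 47 29 / 77 59 41 23 95 / 53 50 32 89 71

The 25 entries sum to 1475, so each line sums to 1475/5 = 295.
Row 4 needs 295; the known cells sum to 272, so (4,4) = 23.
Using column 2: 26 + 68 + 59 + 50 + ? → (2,2) = 295 − 203 = 92.
The remaining cell in column 5 is (5,5) = 295 − 224 = 71.
The remaining cell in row 5 is (5,4) = 295 − 206 = 89.
Column 4 needs 295; the known cells sum to 239, so (2,4) = 56.
Using anti-diagonal: 62 + 56 + 59 + 53 + ? → (3,3) = 295 − 230 = 65.
The remaining cell in row 3 is (3,1) = 295 − 209 = 86.
Main diagonal needs 295; the known cells sum to 251, so (1,1) = 44.
The remaining cell in row 1 is (1,3) = 295 − 212 = 83.
Column 1: 44 + 86 + 77 + 53 + ? = 295, so (2,1) = 35.
From column 3, 295 − (83 + 65 + 41 + 32) gives (2,3) = 74.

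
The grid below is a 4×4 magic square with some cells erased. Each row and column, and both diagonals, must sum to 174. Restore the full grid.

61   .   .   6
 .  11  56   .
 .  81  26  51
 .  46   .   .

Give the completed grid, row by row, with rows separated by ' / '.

Using row 3: 81 + 26 + 51 + ? → (3,1) = 174 − 158 = 16.
From column 2, 174 − (11 + 81 + 46) gives (1,2) = 36.
The remaining cell in main diagonal is (4,4) = 174 − 98 = 76.
Using anti-diagonal: 6 + 56 + 81 + ? → (4,1) = 174 − 143 = 31.
Row 1: 61 + 36 + 6 + ? = 174, so (1,3) = 71.
Row 4 must total 174; the given cells sum to 153, so (4,3) = 21.
The remaining cell in column 1 is (2,1) = 174 − 108 = 66.
Column 4: 6 + 51 + 76 + ? = 174, so (2,4) = 41.

61 36 71 6 / 66 11 56 41 / 16 81 26 51 / 31 46 21 76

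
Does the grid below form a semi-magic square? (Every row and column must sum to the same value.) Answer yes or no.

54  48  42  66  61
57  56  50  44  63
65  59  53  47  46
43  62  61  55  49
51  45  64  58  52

Row 1: 54 + 48 + 42 + 66 + 61 = 271.
Row 2: 57 + 56 + 50 + 44 + 63 = 270.
Row 3: 65 + 59 + 53 + 47 + 46 = 270.
Row 4: 43 + 62 + 61 + 55 + 49 = 270.
Row 5: 51 + 45 + 64 + 58 + 52 = 270.
Column 1: 54 + 57 + 65 + 43 + 51 = 270.
Column 2: 48 + 56 + 59 + 62 + 45 = 270.
Column 3: 42 + 50 + 53 + 61 + 64 = 270.
Column 4: 66 + 44 + 47 + 55 + 58 = 270.
Column 5: 61 + 63 + 46 + 49 + 52 = 271.

No — row 1 sums to 271 but column 1 sums to 270.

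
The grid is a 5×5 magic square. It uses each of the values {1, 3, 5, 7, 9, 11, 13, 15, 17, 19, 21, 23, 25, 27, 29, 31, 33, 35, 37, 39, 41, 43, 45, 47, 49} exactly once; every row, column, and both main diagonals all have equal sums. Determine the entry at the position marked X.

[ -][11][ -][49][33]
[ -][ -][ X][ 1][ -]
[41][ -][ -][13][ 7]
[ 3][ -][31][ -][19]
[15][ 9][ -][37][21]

The 25 entries sum to 625, so each line sums to 625/5 = 125.
Row 5 needs 125; the known cells sum to 82, so (5,3) = 43.
Column 4 must total 125; the given cells sum to 100, so (4,4) = 25.
The remaining cell in column 5 is (2,5) = 125 − 80 = 45.
Row 4: 3 + 31 + 25 + 19 + ? = 125, so (4,2) = 47.
Anti-diagonal: 33 + 1 + 47 + 15 + ? = 125, so (3,3) = 29.
From row 3, 125 − (41 + 29 + 13 + 7) gives (3,2) = 35.
From column 2, 125 − (11 + 35 + 47 + 9) gives (2,2) = 23.
The remaining cell in main diagonal is (1,1) = 125 − 98 = 27.
Using row 1: 27 + 11 + 49 + 33 + ? → (1,3) = 125 − 120 = 5.
Column 1 needs 125; the known cells sum to 86, so (2,1) = 39.
Column 3 needs 125; the known cells sum to 108, so (2,3) = 17.

17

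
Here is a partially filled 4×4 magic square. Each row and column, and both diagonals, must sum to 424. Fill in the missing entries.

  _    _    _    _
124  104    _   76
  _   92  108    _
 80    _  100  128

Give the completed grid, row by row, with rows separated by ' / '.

84 112 96 132 / 124 104 120 76 / 136 92 108 88 / 80 116 100 128

Row 2: 124 + 104 + 76 + ? = 424, so (2,3) = 120.
The remaining cell in row 4 is (4,2) = 424 − 308 = 116.
The remaining cell in column 2 is (1,2) = 424 − 312 = 112.
Column 3: 120 + 108 + 100 + ? = 424, so (1,3) = 96.
The remaining cell in main diagonal is (1,1) = 424 − 340 = 84.
Anti-diagonal needs 424; the known cells sum to 292, so (1,4) = 132.
From column 1, 424 − (84 + 124 + 80) gives (3,1) = 136.
From column 4, 424 − (132 + 76 + 128) gives (3,4) = 88.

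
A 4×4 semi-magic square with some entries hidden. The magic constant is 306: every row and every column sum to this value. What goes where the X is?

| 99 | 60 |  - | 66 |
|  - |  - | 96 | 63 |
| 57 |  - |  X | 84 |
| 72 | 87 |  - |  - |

75

Using row 1: 99 + 60 + 66 + ? → (1,3) = 306 − 225 = 81.
Column 1 needs 306; the known cells sum to 228, so (2,1) = 78.
From column 4, 306 − (66 + 63 + 84) gives (4,4) = 93.
Row 2: 78 + 96 + 63 + ? = 306, so (2,2) = 69.
From row 4, 306 − (72 + 87 + 93) gives (4,3) = 54.
Using column 2: 60 + 69 + 87 + ? → (3,2) = 306 − 216 = 90.
Using column 3: 81 + 96 + 54 + ? → (3,3) = 306 − 231 = 75.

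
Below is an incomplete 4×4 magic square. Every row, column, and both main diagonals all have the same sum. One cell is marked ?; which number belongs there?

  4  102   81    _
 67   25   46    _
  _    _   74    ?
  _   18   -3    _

Column 3 is complete and sums to 198; that is the magic constant.
The remaining cell in row 1 is (1,4) = 198 − 187 = 11.
Row 2: 67 + 25 + 46 + ? = 198, so (2,4) = 60.
Column 2 needs 198; the known cells sum to 145, so (3,2) = 53.
Main diagonal: 4 + 25 + 74 + ? = 198, so (4,4) = 95.
Using anti-diagonal: 11 + 46 + 53 + ? → (4,1) = 198 − 110 = 88.
The remaining cell in column 1 is (3,1) = 198 − 159 = 39.
From column 4, 198 − (11 + 60 + 95) gives (3,4) = 32.

32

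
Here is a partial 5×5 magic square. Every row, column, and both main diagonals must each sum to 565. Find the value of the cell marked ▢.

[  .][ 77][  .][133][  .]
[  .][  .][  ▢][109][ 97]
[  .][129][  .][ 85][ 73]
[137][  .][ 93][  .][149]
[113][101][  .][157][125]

From row 5, 565 − (113 + 101 + 157 + 125) gives (5,3) = 69.
Column 4 needs 565; the known cells sum to 484, so (4,4) = 81.
Using column 5: 97 + 73 + 149 + 125 + ? → (1,5) = 565 − 444 = 121.
Row 4: 137 + 93 + 81 + 149 + ? = 565, so (4,2) = 105.
Column 2 needs 565; the known cells sum to 412, so (2,2) = 153.
Using anti-diagonal: 121 + 109 + 105 + 113 + ? → (3,3) = 565 − 448 = 117.
The remaining cell in row 3 is (3,1) = 565 − 404 = 161.
Using main diagonal: 153 + 117 + 81 + 125 + ? → (1,1) = 565 − 476 = 89.
The remaining cell in row 1 is (1,3) = 565 − 420 = 145.
Using column 1: 89 + 161 + 137 + 113 + ? → (2,1) = 565 − 500 = 65.
Using column 3: 145 + 117 + 93 + 69 + ? → (2,3) = 565 − 424 = 141.

141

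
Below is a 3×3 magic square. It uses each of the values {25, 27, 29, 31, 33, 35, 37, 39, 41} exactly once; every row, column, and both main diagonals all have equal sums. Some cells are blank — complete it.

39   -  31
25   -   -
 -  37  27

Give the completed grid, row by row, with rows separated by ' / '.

39 29 31 / 25 33 41 / 35 37 27

The 9 entries sum to 297, so each line sums to 297/3 = 99.
Using row 1: 39 + 31 + ? → (1,2) = 99 − 70 = 29.
Using row 3: 37 + 27 + ? → (3,1) = 99 − 64 = 35.
Column 2: 29 + 37 + ? = 99, so (2,2) = 33.
Column 3 must total 99; the given cells sum to 58, so (2,3) = 41.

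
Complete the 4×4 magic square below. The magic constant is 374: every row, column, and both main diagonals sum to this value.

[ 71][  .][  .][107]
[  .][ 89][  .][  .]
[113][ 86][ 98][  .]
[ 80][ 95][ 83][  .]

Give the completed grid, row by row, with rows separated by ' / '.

71 104 92 107 / 110 89 101 74 / 113 86 98 77 / 80 95 83 116

From row 3, 374 − (113 + 86 + 98) gives (3,4) = 77.
From row 4, 374 − (80 + 95 + 83) gives (4,4) = 116.
Column 1 must total 374; the given cells sum to 264, so (2,1) = 110.
Using column 2: 89 + 86 + 95 + ? → (1,2) = 374 − 270 = 104.
Column 4 needs 374; the known cells sum to 300, so (2,4) = 74.
Anti-diagonal must total 374; the given cells sum to 273, so (2,3) = 101.
Row 1 must total 374; the given cells sum to 282, so (1,3) = 92.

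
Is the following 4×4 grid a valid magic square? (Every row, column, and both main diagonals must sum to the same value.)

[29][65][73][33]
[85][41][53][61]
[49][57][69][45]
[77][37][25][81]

No — column 1 sums to 240 but column 3 sums to 220.

Row 1: 29 + 65 + 73 + 33 = 200.
Row 2: 85 + 41 + 53 + 61 = 240.
Row 3: 49 + 57 + 69 + 45 = 220.
Row 4: 77 + 37 + 25 + 81 = 220.
Column 1: 29 + 85 + 49 + 77 = 240.
Column 2: 65 + 41 + 57 + 37 = 200.
Column 3: 73 + 53 + 69 + 25 = 220.
Column 4: 33 + 61 + 45 + 81 = 220.
Main diagonal: 29 + 41 + 69 + 81 = 220.
Anti-diagonal: 33 + 53 + 57 + 77 = 220.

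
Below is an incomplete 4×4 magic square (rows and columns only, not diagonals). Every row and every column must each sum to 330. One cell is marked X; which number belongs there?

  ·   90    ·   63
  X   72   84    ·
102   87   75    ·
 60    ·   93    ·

69

Row 3: 102 + 87 + 75 + ? = 330, so (3,4) = 66.
Column 2: 90 + 72 + 87 + ? = 330, so (4,2) = 81.
Column 3 needs 330; the known cells sum to 252, so (1,3) = 78.
Row 1 needs 330; the known cells sum to 231, so (1,1) = 99.
The remaining cell in row 4 is (4,4) = 330 − 234 = 96.
Column 1 needs 330; the known cells sum to 261, so (2,1) = 69.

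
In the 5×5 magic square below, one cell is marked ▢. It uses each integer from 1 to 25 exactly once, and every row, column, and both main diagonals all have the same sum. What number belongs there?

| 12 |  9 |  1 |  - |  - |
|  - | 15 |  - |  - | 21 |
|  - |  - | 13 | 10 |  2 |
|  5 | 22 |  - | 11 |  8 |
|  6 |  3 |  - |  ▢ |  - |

The entries are 1 through 25, which sum to 325, so each line sums to 325/5 = 65.
The remaining cell in row 4 is (4,3) = 65 − 46 = 19.
Column 2 must total 65; the given cells sum to 49, so (3,2) = 16.
Main diagonal needs 65; the known cells sum to 51, so (5,5) = 14.
The remaining cell in row 3 is (3,1) = 65 − 41 = 24.
Using column 1: 12 + 24 + 5 + 6 + ? → (2,1) = 65 − 47 = 18.
Column 5 needs 65; the known cells sum to 45, so (1,5) = 20.
From anti-diagonal, 65 − (20 + 13 + 22 + 6) gives (2,4) = 4.
Row 1 needs 65; the known cells sum to 42, so (1,4) = 23.
From row 2, 65 − (18 + 15 + 4 + 21) gives (2,3) = 7.
The remaining cell in column 3 is (5,3) = 65 − 40 = 25.
Using column 4: 23 + 4 + 10 + 11 + ? → (5,4) = 65 − 48 = 17.

17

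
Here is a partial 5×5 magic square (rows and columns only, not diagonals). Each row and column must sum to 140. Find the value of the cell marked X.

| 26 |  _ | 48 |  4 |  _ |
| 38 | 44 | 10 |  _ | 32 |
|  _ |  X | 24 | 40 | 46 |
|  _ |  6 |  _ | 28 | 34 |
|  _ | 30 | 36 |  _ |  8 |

Row 2 needs 140; the known cells sum to 124, so (2,4) = 16.
The remaining cell in column 3 is (4,3) = 140 − 118 = 22.
The remaining cell in column 4 is (5,4) = 140 − 88 = 52.
Column 5: 32 + 46 + 34 + 8 + ? = 140, so (1,5) = 20.
Row 1 needs 140; the known cells sum to 98, so (1,2) = 42.
Using row 4: 6 + 22 + 28 + 34 + ? → (4,1) = 140 − 90 = 50.
The remaining cell in row 5 is (5,1) = 140 − 126 = 14.
Column 1: 26 + 38 + 50 + 14 + ? = 140, so (3,1) = 12.
Column 2 must total 140; the given cells sum to 122, so (3,2) = 18.

18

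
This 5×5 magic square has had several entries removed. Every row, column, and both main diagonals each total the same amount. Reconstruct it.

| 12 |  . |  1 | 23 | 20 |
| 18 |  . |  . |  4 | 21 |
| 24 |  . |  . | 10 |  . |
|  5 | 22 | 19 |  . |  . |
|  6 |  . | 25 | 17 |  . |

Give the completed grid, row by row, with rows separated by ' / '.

Column 1 is already complete: 12 + 18 + 24 + 5 + 6 = 65, so that is the magic constant.
Using row 1: 12 + 1 + 23 + 20 + ? → (1,2) = 65 − 56 = 9.
Column 4 needs 65; the known cells sum to 54, so (4,4) = 11.
From anti-diagonal, 65 − (20 + 4 + 22 + 6) gives (3,3) = 13.
The remaining cell in row 4 is (4,5) = 65 − 57 = 8.
The remaining cell in column 3 is (2,3) = 65 − 58 = 7.
Row 2 needs 65; the known cells sum to 50, so (2,2) = 15.
Main diagonal must total 65; the given cells sum to 51, so (5,5) = 14.
Using row 5: 6 + 25 + 17 + 14 + ? → (5,2) = 65 − 62 = 3.
Column 2 needs 65; the known cells sum to 49, so (3,2) = 16.
Column 5 must total 65; the given cells sum to 63, so (3,5) = 2.

12 9 1 23 20 / 18 15 7 4 21 / 24 16 13 10 2 / 5 22 19 11 8 / 6 3 25 17 14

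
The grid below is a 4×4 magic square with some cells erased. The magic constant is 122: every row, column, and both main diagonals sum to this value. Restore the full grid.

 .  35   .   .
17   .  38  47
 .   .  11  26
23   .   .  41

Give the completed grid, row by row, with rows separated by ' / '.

50 35 29 8 / 17 20 38 47 / 32 53 11 26 / 23 14 44 41

Row 2: 17 + 38 + 47 + ? = 122, so (2,2) = 20.
Column 4 needs 122; the known cells sum to 114, so (1,4) = 8.
Main diagonal: 20 + 11 + 41 + ? = 122, so (1,1) = 50.
Using anti-diagonal: 8 + 38 + 23 + ? → (3,2) = 122 − 69 = 53.
Row 1 must total 122; the given cells sum to 93, so (1,3) = 29.
Row 3: 53 + 11 + 26 + ? = 122, so (3,1) = 32.
Using column 2: 35 + 20 + 53 + ? → (4,2) = 122 − 108 = 14.
From column 3, 122 − (29 + 38 + 11) gives (4,3) = 44.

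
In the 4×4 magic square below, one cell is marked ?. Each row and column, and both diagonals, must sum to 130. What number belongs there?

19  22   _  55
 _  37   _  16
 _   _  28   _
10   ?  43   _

31

Using row 1: 19 + 22 + 55 + ? → (1,3) = 130 − 96 = 34.
Column 3: 34 + 28 + 43 + ? = 130, so (2,3) = 25.
From main diagonal, 130 − (19 + 37 + 28) gives (4,4) = 46.
Using anti-diagonal: 55 + 25 + 10 + ? → (3,2) = 130 − 90 = 40.
Row 2 must total 130; the given cells sum to 78, so (2,1) = 52.
Row 4 needs 130; the known cells sum to 99, so (4,2) = 31.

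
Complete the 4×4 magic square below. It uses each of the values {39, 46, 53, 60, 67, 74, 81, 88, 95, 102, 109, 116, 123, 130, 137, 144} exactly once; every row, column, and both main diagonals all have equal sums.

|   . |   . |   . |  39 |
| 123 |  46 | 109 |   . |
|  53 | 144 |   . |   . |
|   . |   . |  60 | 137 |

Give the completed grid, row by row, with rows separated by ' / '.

The 16 entries sum to 1464, so each line sums to 1464/4 = 366.
Row 2 must total 366; the given cells sum to 278, so (2,4) = 88.
Column 4 must total 366; the given cells sum to 264, so (3,4) = 102.
Using anti-diagonal: 39 + 109 + 144 + ? → (4,1) = 366 − 292 = 74.
Row 3 must total 366; the given cells sum to 299, so (3,3) = 67.
Row 4 needs 366; the known cells sum to 271, so (4,2) = 95.
Column 1: 123 + 53 + 74 + ? = 366, so (1,1) = 116.
Column 2 needs 366; the known cells sum to 285, so (1,2) = 81.
The remaining cell in column 3 is (1,3) = 366 − 236 = 130.

116 81 130 39 / 123 46 109 88 / 53 144 67 102 / 74 95 60 137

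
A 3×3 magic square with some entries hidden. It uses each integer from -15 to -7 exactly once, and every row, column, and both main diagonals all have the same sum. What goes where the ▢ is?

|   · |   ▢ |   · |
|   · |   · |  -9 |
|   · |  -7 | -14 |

-15

The entries are -15 through -7, which sum to -99, so each line sums to -99/3 = -33.
Row 3 must total -33; the given cells sum to -21, so (3,1) = -12.
Column 3 needs -33; the known cells sum to -23, so (1,3) = -10.
Anti-diagonal: -10 + (-12) + ? = -33, so (2,2) = -11.
The remaining cell in row 2 is (2,1) = -33 − (-20) = -13.
Column 1: -13 + (-12) + ? = -33, so (1,1) = -8.
The remaining cell in column 2 is (1,2) = -33 − (-18) = -15.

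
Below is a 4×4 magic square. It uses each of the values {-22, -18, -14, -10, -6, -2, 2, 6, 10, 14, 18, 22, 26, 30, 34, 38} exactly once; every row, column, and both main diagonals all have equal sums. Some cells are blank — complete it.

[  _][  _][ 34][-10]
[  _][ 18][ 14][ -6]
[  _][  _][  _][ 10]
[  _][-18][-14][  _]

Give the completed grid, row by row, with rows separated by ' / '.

-22 30 34 -10 / 6 18 14 -6 / 22 2 -2 10 / 26 -18 -14 38

The 16 entries sum to 128, so each line sums to 128/4 = 32.
Row 2: 18 + 14 + (-6) + ? = 32, so (2,1) = 6.
The remaining cell in column 3 is (3,3) = 32 − 34 = -2.
Column 4 needs 32; the known cells sum to -6, so (4,4) = 38.
From main diagonal, 32 − (18 + (-2) + 38) gives (1,1) = -22.
Row 1 must total 32; the given cells sum to 2, so (1,2) = 30.
The remaining cell in row 4 is (4,1) = 32 − 6 = 26.
Using column 1: -22 + 6 + 26 + ? → (3,1) = 32 − 10 = 22.
Column 2 needs 32; the known cells sum to 30, so (3,2) = 2.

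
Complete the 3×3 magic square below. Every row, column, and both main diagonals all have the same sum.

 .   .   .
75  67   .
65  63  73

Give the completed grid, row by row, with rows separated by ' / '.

61 71 69 / 75 67 59 / 65 63 73

Row 3 is already complete: 65 + 63 + 73 = 201, so that is the magic constant.
Using row 2: 75 + 67 + ? → (2,3) = 201 − 142 = 59.
From column 1, 201 − (75 + 65) gives (1,1) = 61.
Column 2: 67 + 63 + ? = 201, so (1,2) = 71.
Column 3: 59 + 73 + ? = 201, so (1,3) = 69.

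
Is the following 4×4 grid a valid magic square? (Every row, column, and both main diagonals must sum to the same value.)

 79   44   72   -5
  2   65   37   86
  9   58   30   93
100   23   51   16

Yes

Row 1: 79 + 44 + 72 + (-5) = 190.
Row 2: 2 + 65 + 37 + 86 = 190.
Row 3: 9 + 58 + 30 + 93 = 190.
Row 4: 100 + 23 + 51 + 16 = 190.
Column 1: 79 + 2 + 9 + 100 = 190.
Column 2: 44 + 65 + 58 + 23 = 190.
Column 3: 72 + 37 + 30 + 51 = 190.
Column 4: -5 + 86 + 93 + 16 = 190.
Main diagonal: 79 + 65 + 30 + 16 = 190.
Anti-diagonal: -5 + 37 + 58 + 100 = 190.
All lines sum to 190.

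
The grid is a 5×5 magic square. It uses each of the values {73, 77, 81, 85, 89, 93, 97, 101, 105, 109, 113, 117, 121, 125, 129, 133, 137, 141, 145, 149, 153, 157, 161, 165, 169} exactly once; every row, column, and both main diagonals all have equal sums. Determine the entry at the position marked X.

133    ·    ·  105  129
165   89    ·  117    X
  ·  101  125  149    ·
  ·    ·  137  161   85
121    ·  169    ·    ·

The 25 entries sum to 3025, so each line sums to 3025/5 = 605.
Column 4 needs 605; the known cells sum to 532, so (5,4) = 73.
Main diagonal: 133 + 89 + 125 + 161 + ? = 605, so (5,5) = 97.
From anti-diagonal, 605 − (129 + 117 + 125 + 121) gives (4,2) = 113.
Using row 4: 113 + 137 + 161 + 85 + ? → (4,1) = 605 − 496 = 109.
The remaining cell in row 5 is (5,2) = 605 − 460 = 145.
Using column 1: 133 + 165 + 109 + 121 + ? → (3,1) = 605 − 528 = 77.
The remaining cell in column 2 is (1,2) = 605 − 448 = 157.
From row 1, 605 − (133 + 157 + 105 + 129) gives (1,3) = 81.
From row 3, 605 − (77 + 101 + 125 + 149) gives (3,5) = 153.
From column 3, 605 − (81 + 125 + 137 + 169) gives (2,3) = 93.
Column 5: 129 + 153 + 85 + 97 + ? = 605, so (2,5) = 141.

141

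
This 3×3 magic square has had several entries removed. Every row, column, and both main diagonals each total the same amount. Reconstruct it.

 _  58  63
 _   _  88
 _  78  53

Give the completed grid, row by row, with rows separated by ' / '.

83 58 63 / 48 68 88 / 73 78 53

Column 3 is already complete: 63 + 88 + 53 = 204, so that is the magic constant.
Row 1 must total 204; the given cells sum to 121, so (1,1) = 83.
Row 3: 78 + 53 + ? = 204, so (3,1) = 73.
Column 1: 83 + 73 + ? = 204, so (2,1) = 48.
The remaining cell in column 2 is (2,2) = 204 − 136 = 68.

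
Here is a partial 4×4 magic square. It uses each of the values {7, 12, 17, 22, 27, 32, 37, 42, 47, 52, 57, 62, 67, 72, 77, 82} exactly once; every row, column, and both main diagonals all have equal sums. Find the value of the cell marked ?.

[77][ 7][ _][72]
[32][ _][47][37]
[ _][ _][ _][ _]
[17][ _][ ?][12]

The 16 entries sum to 712, so each line sums to 712/4 = 178.
From row 1, 178 − (77 + 7 + 72) gives (1,3) = 22.
From row 2, 178 − (32 + 47 + 37) gives (2,2) = 62.
Column 1 needs 178; the known cells sum to 126, so (3,1) = 52.
The remaining cell in column 4 is (3,4) = 178 − 121 = 57.
The remaining cell in main diagonal is (3,3) = 178 − 151 = 27.
Anti-diagonal needs 178; the known cells sum to 136, so (3,2) = 42.
From column 2, 178 − (7 + 62 + 42) gives (4,2) = 67.
Column 3 must total 178; the given cells sum to 96, so (4,3) = 82.

82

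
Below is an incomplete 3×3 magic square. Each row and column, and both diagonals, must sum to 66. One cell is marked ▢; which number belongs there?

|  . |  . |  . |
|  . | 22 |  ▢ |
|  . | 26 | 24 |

14

Row 3: 26 + 24 + ? = 66, so (3,1) = 16.
Column 2: 22 + 26 + ? = 66, so (1,2) = 18.
Main diagonal needs 66; the known cells sum to 46, so (1,1) = 20.
Anti-diagonal must total 66; the given cells sum to 38, so (1,3) = 28.
The remaining cell in column 1 is (2,1) = 66 − 36 = 30.
Column 3: 28 + 24 + ? = 66, so (2,3) = 14.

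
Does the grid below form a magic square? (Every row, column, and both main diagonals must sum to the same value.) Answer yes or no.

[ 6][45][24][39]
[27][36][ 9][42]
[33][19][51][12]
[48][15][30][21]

No — column 2 sums to 115 but column 4 sums to 114.

Row 1: 6 + 45 + 24 + 39 = 114.
Row 2: 27 + 36 + 9 + 42 = 114.
Row 3: 33 + 19 + 51 + 12 = 115.
Row 4: 48 + 15 + 30 + 21 = 114.
Column 1: 6 + 27 + 33 + 48 = 114.
Column 2: 45 + 36 + 19 + 15 = 115.
Column 3: 24 + 9 + 51 + 30 = 114.
Column 4: 39 + 42 + 12 + 21 = 114.
Main diagonal: 6 + 36 + 51 + 21 = 114.
Anti-diagonal: 39 + 9 + 19 + 48 = 115.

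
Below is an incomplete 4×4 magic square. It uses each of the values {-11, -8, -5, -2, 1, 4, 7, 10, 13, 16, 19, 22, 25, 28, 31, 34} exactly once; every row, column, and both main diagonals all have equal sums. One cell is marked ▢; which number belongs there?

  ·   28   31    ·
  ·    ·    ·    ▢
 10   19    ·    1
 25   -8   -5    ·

The 16 entries sum to 184, so each line sums to 184/4 = 46.
From row 3, 46 − (10 + 19 + 1) gives (3,3) = 16.
From row 4, 46 − (25 + (-8) + (-5)) gives (4,4) = 34.
Using column 2: 28 + 19 + (-8) + ? → (2,2) = 46 − 39 = 7.
Column 3 must total 46; the given cells sum to 42, so (2,3) = 4.
Main diagonal must total 46; the given cells sum to 57, so (1,1) = -11.
From anti-diagonal, 46 − (4 + 19 + 25) gives (1,4) = -2.
Column 1 must total 46; the given cells sum to 24, so (2,1) = 22.
Using column 4: -2 + 1 + 34 + ? → (2,4) = 46 − 33 = 13.

13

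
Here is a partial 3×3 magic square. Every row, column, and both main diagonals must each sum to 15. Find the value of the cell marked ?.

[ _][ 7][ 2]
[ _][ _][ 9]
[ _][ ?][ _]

3

From row 1, 15 − (7 + 2) gives (1,1) = 6.
Using column 3: 2 + 9 + ? → (3,3) = 15 − 11 = 4.
From main diagonal, 15 − (6 + 4) gives (2,2) = 5.
From anti-diagonal, 15 − (2 + 5) gives (3,1) = 8.
Row 2 must total 15; the given cells sum to 14, so (2,1) = 1.
From row 3, 15 − (8 + 4) gives (3,2) = 3.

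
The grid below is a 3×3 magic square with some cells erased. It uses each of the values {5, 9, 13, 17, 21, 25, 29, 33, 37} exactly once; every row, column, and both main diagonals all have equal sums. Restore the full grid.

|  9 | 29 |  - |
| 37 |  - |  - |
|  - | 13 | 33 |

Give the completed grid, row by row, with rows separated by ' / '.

9 29 25 / 37 21 5 / 17 13 33

The 9 entries sum to 189, so each line sums to 189/3 = 63.
From row 1, 63 − (9 + 29) gives (1,3) = 25.
Row 3 must total 63; the given cells sum to 46, so (3,1) = 17.
Column 2: 29 + 13 + ? = 63, so (2,2) = 21.
Column 3 must total 63; the given cells sum to 58, so (2,3) = 5.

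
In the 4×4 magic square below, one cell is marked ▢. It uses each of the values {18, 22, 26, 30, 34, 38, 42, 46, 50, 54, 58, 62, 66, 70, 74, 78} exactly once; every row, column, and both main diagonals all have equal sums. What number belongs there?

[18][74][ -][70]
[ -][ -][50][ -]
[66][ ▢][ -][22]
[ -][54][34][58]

26

The 16 entries sum to 768, so each line sums to 768/4 = 192.
Row 1: 18 + 74 + 70 + ? = 192, so (1,3) = 30.
From row 4, 192 − (54 + 34 + 58) gives (4,1) = 46.
From column 1, 192 − (18 + 66 + 46) gives (2,1) = 62.
The remaining cell in column 3 is (3,3) = 192 − 114 = 78.
From column 4, 192 − (70 + 22 + 58) gives (2,4) = 42.
Using main diagonal: 18 + 78 + 58 + ? → (2,2) = 192 − 154 = 38.
Anti-diagonal must total 192; the given cells sum to 166, so (3,2) = 26.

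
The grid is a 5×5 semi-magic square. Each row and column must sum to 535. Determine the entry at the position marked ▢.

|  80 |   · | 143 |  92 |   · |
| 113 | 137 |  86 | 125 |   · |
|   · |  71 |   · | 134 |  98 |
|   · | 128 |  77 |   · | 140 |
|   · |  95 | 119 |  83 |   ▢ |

Row 2: 113 + 137 + 86 + 125 + ? = 535, so (2,5) = 74.
Column 2 must total 535; the given cells sum to 431, so (1,2) = 104.
The remaining cell in column 3 is (3,3) = 535 − 425 = 110.
Using column 4: 92 + 125 + 134 + 83 + ? → (4,4) = 535 − 434 = 101.
Using row 1: 80 + 104 + 143 + 92 + ? → (1,5) = 535 − 419 = 116.
Row 3: 71 + 110 + 134 + 98 + ? = 535, so (3,1) = 122.
The remaining cell in row 4 is (4,1) = 535 − 446 = 89.
From column 1, 535 − (80 + 113 + 122 + 89) gives (5,1) = 131.
Using column 5: 116 + 74 + 98 + 140 + ? → (5,5) = 535 − 428 = 107.

107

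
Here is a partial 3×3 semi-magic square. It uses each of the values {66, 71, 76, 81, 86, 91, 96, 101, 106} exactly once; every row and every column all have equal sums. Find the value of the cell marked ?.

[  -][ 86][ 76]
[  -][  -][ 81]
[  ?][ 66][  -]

91

The 9 entries sum to 774, so each line sums to 774/3 = 258.
Row 1 needs 258; the known cells sum to 162, so (1,1) = 96.
The remaining cell in column 2 is (2,2) = 258 − 152 = 106.
Column 3 must total 258; the given cells sum to 157, so (3,3) = 101.
Row 2 must total 258; the given cells sum to 187, so (2,1) = 71.
Using row 3: 66 + 101 + ? → (3,1) = 258 − 167 = 91.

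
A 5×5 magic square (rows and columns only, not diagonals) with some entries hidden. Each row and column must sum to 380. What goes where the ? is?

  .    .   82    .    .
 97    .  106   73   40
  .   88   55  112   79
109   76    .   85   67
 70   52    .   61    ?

103

The remaining cell in row 2 is (2,2) = 380 − 316 = 64.
The remaining cell in row 3 is (3,1) = 380 − 334 = 46.
Row 4: 109 + 76 + 85 + 67 + ? = 380, so (4,3) = 43.
From column 1, 380 − (97 + 46 + 109 + 70) gives (1,1) = 58.
Column 2 needs 380; the known cells sum to 280, so (1,2) = 100.
Using column 3: 82 + 106 + 55 + 43 + ? → (5,3) = 380 − 286 = 94.
Column 4: 73 + 112 + 85 + 61 + ? = 380, so (1,4) = 49.
Row 1: 58 + 100 + 82 + 49 + ? = 380, so (1,5) = 91.
Row 5: 70 + 52 + 94 + 61 + ? = 380, so (5,5) = 103.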